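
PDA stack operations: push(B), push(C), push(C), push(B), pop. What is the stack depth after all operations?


Tracing stack operations:
  push(B) -> stack = [B], depth=1
  push(C) -> stack = [B,C], depth=2
  push(C) -> stack = [B,C,C], depth=3
  push(B) -> stack = [B,C,C,B], depth=4
  pop -> removed B, stack = [B,C,C], depth=3
Final depth = 3

3


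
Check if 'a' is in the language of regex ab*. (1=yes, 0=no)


Pattern: ab*
String: 'a'
Pattern requires: exactly one 'a' followed by zero or more 'b's
First char is 'a' -> OK
Rest '': all b's? Yes
Result: 1

1


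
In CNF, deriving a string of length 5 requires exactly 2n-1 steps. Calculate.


Chomsky Normal Form derivation:
String length n = 5
Each step either:
  - Splits a nonterminal into two (n-1 such steps)
  - Converts a nonterminal to terminal (n such steps)
Total = (n-1) + n = 2n - 1
= 2(5) - 1
= 10 - 1
= 9

9


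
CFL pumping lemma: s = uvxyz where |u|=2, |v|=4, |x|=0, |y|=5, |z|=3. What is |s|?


|s| = |u| + |v| + |x| + |y| + |z|
= 2 + 4 + 0 + 5 + 3
= 6 + 0 + 8
= 6 + 8
= 14

14


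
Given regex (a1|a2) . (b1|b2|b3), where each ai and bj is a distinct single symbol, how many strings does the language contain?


First group: 2 alternatives
Second group: 3 alternatives
Concatenation: each choice from group 1 pairs with each from group 2
Total = 2 x 3 = 6

6


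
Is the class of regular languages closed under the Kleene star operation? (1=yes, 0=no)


Regular languages are closed under:
- Union (DFA product construction)
- Intersection (DFA product construction)
- Complement (swap accept/reject states)
- Concatenation (NFA construction)
- Kleene star (NFA construction)
Kleene star is in this list
Therefore: closed

1


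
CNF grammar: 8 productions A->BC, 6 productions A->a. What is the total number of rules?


CNF allows two rule forms:
  A -> BC (binary): 8 rules
  A -> a (terminal): 6 rules
Total = 8 + 6 = 14

14


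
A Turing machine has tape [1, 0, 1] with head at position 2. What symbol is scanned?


Tape: [1, 0, 1]
Positions: 0 1 2
Values:    1 0 1
Head at position 2
tape[2] = 1

1


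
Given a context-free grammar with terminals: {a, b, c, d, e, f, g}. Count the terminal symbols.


Terminal symbols: a, b, c, d, e, f, g
Counting each: a (#1), b (#2), c (#3), d (#4), e (#5), f (#6), g (#7)
Total = 7

7


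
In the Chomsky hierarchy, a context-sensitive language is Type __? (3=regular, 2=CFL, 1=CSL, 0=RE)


Chomsky hierarchy levels:
  Type 3: Regular (DFA/NFA/regex)
  Type 2: Context-free (PDA)
  Type 1: Context-sensitive
  Type 0: Recursively enumerable (TM)
'context-sensitive' corresponds to Type 1

1


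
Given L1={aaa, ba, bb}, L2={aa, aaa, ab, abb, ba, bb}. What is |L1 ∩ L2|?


L1 = {aaa, ba, bb}
L2 = {aa, aaa, ab, abb, ba, bb}
Checking each string in L1 against L2:
  'aaa': in L2? Yes
  'ba': in L2? Yes
  'bb': in L2? Yes
Intersection = {aaa, ba, bb}
|L1 ∩ L2| = 3

3


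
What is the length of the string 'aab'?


String: 'aab'
Counting characters:
  'a' appears 2 time(s)
  'b' appears 1 time(s)
Total length = 2 + 1 = 3

3


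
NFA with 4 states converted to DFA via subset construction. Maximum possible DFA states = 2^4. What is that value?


NFA has 4 states
Subset construction: each DFA state = subset of NFA states
Maximum subsets = 2^4
2^4 = 16

16


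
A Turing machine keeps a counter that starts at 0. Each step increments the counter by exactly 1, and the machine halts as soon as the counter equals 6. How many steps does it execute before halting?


Counter starts at 0. Counting sequence:
  Step 1: counter = 1
  Step 2: counter = 2
  Step 3: counter = 3
  Step 4: counter = 4
  Step 5: counter = 5
  Step 6: counter = 6
Counter reached 6 -> halt
Total steps = 6

6


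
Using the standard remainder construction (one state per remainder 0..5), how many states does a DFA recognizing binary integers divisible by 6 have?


Divisibility by 6 is tracked via the remainder mod 6: 0, 1, ..., 5
The construction assigns one state to each remainder
Number of remainders = 6

6


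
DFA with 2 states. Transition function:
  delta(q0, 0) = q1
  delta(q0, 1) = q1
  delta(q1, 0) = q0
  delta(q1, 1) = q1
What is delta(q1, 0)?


Looking up transition function:
delta(q1, 0) in the table
Row: q1, Column: 0
Result: q0

q0


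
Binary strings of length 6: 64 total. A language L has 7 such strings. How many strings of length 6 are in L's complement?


Alphabet: {0,1}
String length: 6
Total strings of length 6 = 2^6 = 64
Strings in L = 7
Complement = total - |L|
= 64 - 7
= 57

57


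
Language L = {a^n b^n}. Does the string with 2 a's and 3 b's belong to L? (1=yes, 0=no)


Language requires equal numbers of a's and b's
PDA pushes for each 'a', pops for each 'b'
Number of a's = 2
Number of b's = 3
2 != 3 -> Reject

0


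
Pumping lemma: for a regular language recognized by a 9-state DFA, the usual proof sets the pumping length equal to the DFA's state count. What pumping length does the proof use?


Pumping lemma for regular languages (standard proof):
Take p = |Q|, the number of DFA states.
Any string of length >= |Q| passes through |Q|+1 states while reading its first |Q| symbols,
so by pigeonhole some state repeats, giving the loop that can be pumped.
Here |Q| = 9
Therefore the proof uses p = 9

9


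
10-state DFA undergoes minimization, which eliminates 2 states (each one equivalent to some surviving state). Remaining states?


Original DFA: 10 states
Redundant states removed: 2
Minimized states = original - removed
= 10 - 2
= 8

8


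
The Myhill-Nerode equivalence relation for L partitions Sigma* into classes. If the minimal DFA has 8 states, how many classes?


Myhill-Nerode theorem:
Number of equivalence classes = number of states in minimal DFA
Minimal DFA states = 8
Therefore equivalence classes = 8

8


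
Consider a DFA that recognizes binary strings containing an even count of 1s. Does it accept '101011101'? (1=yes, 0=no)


DFA has 2 states: q_even (start, accept=yes) and q_odd
Processing string '101011101' character by character:
  Position 0: read '1', 1-count=1 -> q_odd
  Position 1: read '0', 1-count=1 -> q_odd (no change)
  Position 2: read '1', 1-count=2 -> q_even
  Position 3: read '0', 1-count=2 -> q_even (no change)
  Position 4: read '1', 1-count=3 -> q_odd
  Position 5: read '1', 1-count=4 -> q_even
  Position 6: read '1', 1-count=5 -> q_odd
  Position 7: read '0', 1-count=5 -> q_odd (no change)
  Position 8: read '1', 1-count=6 -> q_even
Final state: q_even, total 1s = 6 (even); the DFA requires an even count -> accept

1


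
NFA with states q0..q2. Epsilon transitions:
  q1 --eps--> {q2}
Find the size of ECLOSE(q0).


Starting from q0
Initialize closure = {q0}
q0 has no outgoing epsilon transitions -> nothing to add
Final closure: {q0}
Size = 1

1


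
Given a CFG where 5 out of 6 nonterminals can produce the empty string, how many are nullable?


Nonterminals: {S, A, B, C, D, E}
A nonterminal is nullable if it can derive epsilon
Counting nullable nonterminals: 5
Total nullable = 5

5


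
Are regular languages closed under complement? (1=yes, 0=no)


Regular languages are closed under all standard operations:
- Union: Yes (product construction)
- Intersection: Yes (product construction)
- Complement: Yes (swap accept/reject)
- Concatenation: Yes (NFA construction)
Operation: complement -> Closed

1


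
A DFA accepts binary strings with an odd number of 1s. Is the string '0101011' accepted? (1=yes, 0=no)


DFA has 2 states: q_even (start, accept=no) and q_odd
Processing string '0101011' character by character:
  Position 0: read '0', 1-count=0 -> q_even (no change)
  Position 1: read '1', 1-count=1 -> q_odd
  Position 2: read '0', 1-count=1 -> q_odd (no change)
  Position 3: read '1', 1-count=2 -> q_even
  Position 4: read '0', 1-count=2 -> q_even (no change)
  Position 5: read '1', 1-count=3 -> q_odd
  Position 6: read '1', 1-count=4 -> q_even
Final state: q_even, total 1s = 4 (even); the DFA requires an odd count -> reject

0


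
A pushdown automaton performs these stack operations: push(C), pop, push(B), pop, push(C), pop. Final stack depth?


Tracing stack operations:
  push(C) -> stack = [C], depth=1
  pop -> removed C, stack = [], depth=0
  push(B) -> stack = [B], depth=1
  pop -> removed B, stack = [], depth=0
  push(C) -> stack = [C], depth=1
  pop -> removed C, stack = [], depth=0
Final depth = 0

0


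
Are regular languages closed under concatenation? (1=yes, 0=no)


Regular languages are closed under:
- Union (DFA product construction)
- Intersection (DFA product construction)
- Complement (swap accept/reject states)
- Concatenation (NFA construction)
- Kleene star (NFA construction)
concatenation is in this list
Therefore: closed

1


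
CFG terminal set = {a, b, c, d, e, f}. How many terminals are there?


Terminal symbols: a, b, c, d, e, f
Counting each: a (#1), b (#2), c (#3), d (#4), e (#5), f (#6)
Total = 6

6


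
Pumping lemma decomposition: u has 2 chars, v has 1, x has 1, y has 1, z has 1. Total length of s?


|s| = |u| + |v| + |x| + |y| + |z|
= 2 + 1 + 1 + 1 + 1
= 3 + 1 + 2
= 4 + 2
= 6

6


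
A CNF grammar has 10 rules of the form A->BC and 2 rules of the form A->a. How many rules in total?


CNF allows two rule forms:
  A -> BC (binary): 10 rules
  A -> a (terminal): 2 rules
Total = 10 + 2 = 12

12


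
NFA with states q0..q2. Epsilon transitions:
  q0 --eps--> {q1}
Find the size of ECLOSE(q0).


Starting from q0
Initialize closure = {q0}
Follow epsilon from q0 -> add q1
Final closure: {q0, q1}
Size = 2

2


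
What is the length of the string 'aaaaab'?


String: 'aaaaab'
Counting characters:
  'a' appears 5 time(s)
  'b' appears 1 time(s)
Total length = 5 + 1 = 6

6


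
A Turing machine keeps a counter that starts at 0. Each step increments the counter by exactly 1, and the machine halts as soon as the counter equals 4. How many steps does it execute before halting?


Counter starts at 0. Counting sequence:
  Step 1: counter = 1
  Step 2: counter = 2
  Step 3: counter = 3
  Step 4: counter = 4
Counter reached 4 -> halt
Total steps = 4

4


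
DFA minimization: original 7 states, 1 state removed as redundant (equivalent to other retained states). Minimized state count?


Original DFA: 7 states
Redundant states removed: 1
Minimized states = original - removed
= 7 - 1
= 6

6


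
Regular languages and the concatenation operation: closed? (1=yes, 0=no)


Regular languages are closed under all standard operations:
- Union: Yes (product construction)
- Intersection: Yes (product construction)
- Complement: Yes (swap accept/reject)
- Concatenation: Yes (NFA construction)
Operation: concatenation -> Closed

1


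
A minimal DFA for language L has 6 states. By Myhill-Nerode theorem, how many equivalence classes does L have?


Myhill-Nerode theorem:
Number of equivalence classes = number of states in minimal DFA
Minimal DFA states = 6
Therefore equivalence classes = 6

6


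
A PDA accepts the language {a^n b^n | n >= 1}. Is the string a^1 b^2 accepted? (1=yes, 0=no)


Language requires equal numbers of a's and b's
PDA pushes for each 'a', pops for each 'b'
Number of a's = 1
Number of b's = 2
1 != 2 -> Reject

0


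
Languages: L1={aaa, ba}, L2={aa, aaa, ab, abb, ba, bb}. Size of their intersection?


L1 = {aaa, ba}
L2 = {aa, aaa, ab, abb, ba, bb}
Checking each string in L1 against L2:
  'aaa': in L2? Yes
  'ba': in L2? Yes
Intersection = {aaa, ba}
|L1 ∩ L2| = 2

2


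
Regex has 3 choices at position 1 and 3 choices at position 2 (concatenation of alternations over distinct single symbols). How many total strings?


First group: 3 alternatives
Second group: 3 alternatives
Concatenation: each choice from group 1 pairs with each from group 2
Total = 3 x 3 = 9

9


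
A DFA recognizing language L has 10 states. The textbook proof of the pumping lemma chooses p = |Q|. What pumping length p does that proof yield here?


Pumping lemma for regular languages (standard proof):
Take p = |Q|, the number of DFA states.
Any string of length >= |Q| passes through |Q|+1 states while reading its first |Q| symbols,
so by pigeonhole some state repeats, giving the loop that can be pumped.
Here |Q| = 10
Therefore the proof uses p = 10

10


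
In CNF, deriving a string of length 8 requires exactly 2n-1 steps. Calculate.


Chomsky Normal Form derivation:
String length n = 8
Each step either:
  - Splits a nonterminal into two (n-1 such steps)
  - Converts a nonterminal to terminal (n such steps)
Total = (n-1) + n = 2n - 1
= 2(8) - 1
= 16 - 1
= 15

15


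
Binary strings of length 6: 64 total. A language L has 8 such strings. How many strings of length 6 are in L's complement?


Alphabet: {0,1}
String length: 6
Total strings of length 6 = 2^6 = 64
Strings in L = 8
Complement = total - |L|
= 64 - 8
= 56

56


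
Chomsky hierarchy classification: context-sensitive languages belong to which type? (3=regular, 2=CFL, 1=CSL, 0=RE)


Chomsky hierarchy levels:
  Type 3: Regular (DFA/NFA/regex)
  Type 2: Context-free (PDA)
  Type 1: Context-sensitive
  Type 0: Recursively enumerable (TM)
'context-sensitive' corresponds to Type 1

1


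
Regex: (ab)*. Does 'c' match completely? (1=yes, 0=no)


Pattern: (ab)*
String: 'c'
Pattern requires: zero or more repetitions of 'ab'
Length 1 is odd -> cannot be (ab)* -> no match
Result: 0

0


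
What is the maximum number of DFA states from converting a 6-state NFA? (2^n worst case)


NFA has 6 states
Subset construction: each DFA state = subset of NFA states
Maximum subsets = 2^6
2^6 = 64

64


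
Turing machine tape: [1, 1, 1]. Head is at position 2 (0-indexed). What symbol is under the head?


Tape: [1, 1, 1]
Positions: 0 1 2
Values:    1 1 1
Head at position 2
tape[2] = 1

1


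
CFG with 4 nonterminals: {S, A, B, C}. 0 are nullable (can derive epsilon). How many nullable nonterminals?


Nonterminals: {S, A, B, C}
A nonterminal is nullable if it can derive epsilon
Counting nullable nonterminals: 0
Total nullable = 0

0


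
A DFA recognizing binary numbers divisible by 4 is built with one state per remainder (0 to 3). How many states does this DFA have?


Divisibility by 4 is tracked via the remainder mod 4: 0, 1, ..., 3
The construction assigns one state to each remainder
Number of remainders = 4

4


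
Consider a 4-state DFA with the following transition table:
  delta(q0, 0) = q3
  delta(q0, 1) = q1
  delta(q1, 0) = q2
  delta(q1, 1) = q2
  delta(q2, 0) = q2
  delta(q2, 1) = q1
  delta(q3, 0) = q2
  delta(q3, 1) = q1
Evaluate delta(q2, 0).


Looking up transition function:
delta(q2, 0) in the table
Row: q2, Column: 0
Result: q2

q2


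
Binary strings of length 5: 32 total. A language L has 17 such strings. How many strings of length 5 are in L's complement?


Alphabet: {0,1}
String length: 5
Total strings of length 5 = 2^5 = 32
Strings in L = 17
Complement = total - |L|
= 32 - 17
= 15

15


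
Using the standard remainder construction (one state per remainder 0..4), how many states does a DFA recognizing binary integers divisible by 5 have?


Divisibility by 5 is tracked via the remainder mod 5: 0, 1, ..., 4
The construction assigns one state to each remainder
Number of remainders = 5

5


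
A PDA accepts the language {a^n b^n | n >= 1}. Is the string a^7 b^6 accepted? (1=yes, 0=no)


Language requires equal numbers of a's and b's
PDA pushes for each 'a', pops for each 'b'
Number of a's = 7
Number of b's = 6
7 != 6 -> Reject

0


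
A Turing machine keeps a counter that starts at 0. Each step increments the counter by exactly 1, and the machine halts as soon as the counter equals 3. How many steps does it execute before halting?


Counter starts at 0. Counting sequence:
  Step 1: counter = 1
  Step 2: counter = 2
  Step 3: counter = 3
Counter reached 3 -> halt
Total steps = 3

3


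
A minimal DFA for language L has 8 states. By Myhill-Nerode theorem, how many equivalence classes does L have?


Myhill-Nerode theorem:
Number of equivalence classes = number of states in minimal DFA
Minimal DFA states = 8
Therefore equivalence classes = 8

8


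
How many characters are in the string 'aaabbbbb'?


String: 'aaabbbbb'
Counting characters:
  'a' appears 3 time(s)
  'b' appears 5 time(s)
Total length = 3 + 5 = 8

8


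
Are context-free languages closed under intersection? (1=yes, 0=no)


CFL closure properties:
  Closed under: union, concatenation, Kleene star
  NOT closed under: intersection, complement
Operation 'intersection' is in not-closed list -> No (not closed)

0


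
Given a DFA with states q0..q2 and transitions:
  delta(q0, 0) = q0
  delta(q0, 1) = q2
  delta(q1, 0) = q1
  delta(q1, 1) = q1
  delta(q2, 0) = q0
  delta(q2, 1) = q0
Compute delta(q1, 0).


Looking up transition function:
delta(q1, 0) in the table
Row: q1, Column: 0
Result: q1

q1


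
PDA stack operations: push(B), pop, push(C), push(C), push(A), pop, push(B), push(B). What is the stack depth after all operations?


Tracing stack operations:
  push(B) -> stack = [B], depth=1
  pop -> removed B, stack = [], depth=0
  push(C) -> stack = [C], depth=1
  push(C) -> stack = [C,C], depth=2
  push(A) -> stack = [C,C,A], depth=3
  pop -> removed A, stack = [C,C], depth=2
  push(B) -> stack = [C,C,B], depth=3
  push(B) -> stack = [C,C,B,B], depth=4
Final depth = 4

4


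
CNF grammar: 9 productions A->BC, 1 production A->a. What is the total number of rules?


CNF allows two rule forms:
  A -> BC (binary): 9 rules
  A -> a (terminal): 1 rule
Total = 9 + 1 = 10

10


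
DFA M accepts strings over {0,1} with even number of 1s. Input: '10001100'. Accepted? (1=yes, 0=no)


DFA has 2 states: q_even (start, accept=yes) and q_odd
Processing string '10001100' character by character:
  Position 0: read '1', 1-count=1 -> q_odd
  Position 1: read '0', 1-count=1 -> q_odd (no change)
  Position 2: read '0', 1-count=1 -> q_odd (no change)
  Position 3: read '0', 1-count=1 -> q_odd (no change)
  Position 4: read '1', 1-count=2 -> q_even
  Position 5: read '1', 1-count=3 -> q_odd
  Position 6: read '0', 1-count=3 -> q_odd (no change)
  Position 7: read '0', 1-count=3 -> q_odd (no change)
Final state: q_odd, total 1s = 3 (odd); the DFA requires an even count -> reject

0


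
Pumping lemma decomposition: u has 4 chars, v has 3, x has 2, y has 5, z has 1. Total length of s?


|s| = |u| + |v| + |x| + |y| + |z|
= 4 + 3 + 2 + 5 + 1
= 7 + 2 + 6
= 9 + 6
= 15

15


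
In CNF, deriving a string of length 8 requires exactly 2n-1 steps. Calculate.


Chomsky Normal Form derivation:
String length n = 8
Each step either:
  - Splits a nonterminal into two (n-1 such steps)
  - Converts a nonterminal to terminal (n such steps)
Total = (n-1) + n = 2n - 1
= 2(8) - 1
= 16 - 1
= 15

15


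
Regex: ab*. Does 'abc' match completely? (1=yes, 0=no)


Pattern: ab*
String: 'abc'
Pattern requires: exactly one 'a' followed by zero or more 'b's
First char is 'a' -> OK
Rest 'bc': all b's? No
Result: 0

0


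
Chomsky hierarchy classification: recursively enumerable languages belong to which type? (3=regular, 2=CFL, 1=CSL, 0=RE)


Chomsky hierarchy levels:
  Type 3: Regular (DFA/NFA/regex)
  Type 2: Context-free (PDA)
  Type 1: Context-sensitive
  Type 0: Recursively enumerable (TM)
'recursively enumerable' corresponds to Type 0

0


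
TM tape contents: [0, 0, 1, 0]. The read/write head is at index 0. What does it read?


Tape: [0, 0, 1, 0]
Positions: 0 1 2 3
Values:    0 0 1 0
Head at position 0
tape[0] = 0

0


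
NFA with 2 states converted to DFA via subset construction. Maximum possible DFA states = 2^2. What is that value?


NFA has 2 states
Subset construction: each DFA state = subset of NFA states
Maximum subsets = 2^2
2^2 = 4

4


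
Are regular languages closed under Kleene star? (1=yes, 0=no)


Regular languages are closed under:
- Union (DFA product construction)
- Intersection (DFA product construction)
- Complement (swap accept/reject states)
- Concatenation (NFA construction)
- Kleene star (NFA construction)
Kleene star is in this list
Therefore: closed

1


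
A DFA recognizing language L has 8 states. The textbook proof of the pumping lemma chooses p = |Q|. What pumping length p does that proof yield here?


Pumping lemma for regular languages (standard proof):
Take p = |Q|, the number of DFA states.
Any string of length >= |Q| passes through |Q|+1 states while reading its first |Q| symbols,
so by pigeonhole some state repeats, giving the loop that can be pumped.
Here |Q| = 8
Therefore the proof uses p = 8

8


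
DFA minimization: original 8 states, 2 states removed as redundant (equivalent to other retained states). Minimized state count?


Original DFA: 8 states
Redundant states removed: 2
Minimized states = original - removed
= 8 - 2
= 6

6


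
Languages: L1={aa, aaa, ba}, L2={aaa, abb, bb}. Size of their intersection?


L1 = {aa, aaa, ba}
L2 = {aaa, abb, bb}
Checking each string in L1 against L2:
  'aa': in L2? No
  'aaa': in L2? Yes
  'ba': in L2? No
Intersection = {aaa}
|L1 ∩ L2| = 1

1


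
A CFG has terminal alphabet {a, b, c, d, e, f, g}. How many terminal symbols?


Terminal symbols: a, b, c, d, e, f, g
Counting each: a (#1), b (#2), c (#3), d (#4), e (#5), f (#6), g (#7)
Total = 7

7


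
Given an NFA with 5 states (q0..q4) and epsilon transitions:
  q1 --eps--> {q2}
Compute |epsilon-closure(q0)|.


Starting from q0
Initialize closure = {q0}
q0 has no outgoing epsilon transitions -> nothing to add
Final closure: {q0}
Size = 1

1


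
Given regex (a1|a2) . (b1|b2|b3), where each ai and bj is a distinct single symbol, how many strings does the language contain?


First group: 2 alternatives
Second group: 3 alternatives
Concatenation: each choice from group 1 pairs with each from group 2
Total = 2 x 3 = 6

6


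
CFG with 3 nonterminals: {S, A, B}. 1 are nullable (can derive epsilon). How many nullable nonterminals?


Nonterminals: {S, A, B}
A nonterminal is nullable if it can derive epsilon
Counting nullable nonterminals: 1
Total nullable = 1

1


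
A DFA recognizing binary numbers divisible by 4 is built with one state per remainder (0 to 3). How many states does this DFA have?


Divisibility by 4 is tracked via the remainder mod 4: 0, 1, ..., 3
The construction assigns one state to each remainder
Number of remainders = 4

4


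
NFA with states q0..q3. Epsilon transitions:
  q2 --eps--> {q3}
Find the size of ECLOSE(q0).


Starting from q0
Initialize closure = {q0}
q0 has no outgoing epsilon transitions -> nothing to add
Final closure: {q0}
Size = 1

1


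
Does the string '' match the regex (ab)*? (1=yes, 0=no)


Pattern: (ab)*
String: ''
Pattern requires: zero or more repetitions of 'ab'
Pairs: []
All pairs are 'ab'? Yes
Result: 1

1


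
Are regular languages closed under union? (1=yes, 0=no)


Regular languages are closed under:
- Union (DFA product construction)
- Intersection (DFA product construction)
- Complement (swap accept/reject states)
- Concatenation (NFA construction)
- Kleene star (NFA construction)
union is in this list
Therefore: closed

1


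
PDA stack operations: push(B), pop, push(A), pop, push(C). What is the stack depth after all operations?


Tracing stack operations:
  push(B) -> stack = [B], depth=1
  pop -> removed B, stack = [], depth=0
  push(A) -> stack = [A], depth=1
  pop -> removed A, stack = [], depth=0
  push(C) -> stack = [C], depth=1
Final depth = 1

1


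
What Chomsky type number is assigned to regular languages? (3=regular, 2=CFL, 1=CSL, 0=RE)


Chomsky hierarchy levels:
  Type 3: Regular (DFA/NFA/regex)
  Type 2: Context-free (PDA)
  Type 1: Context-sensitive
  Type 0: Recursively enumerable (TM)
'regular' corresponds to Type 3

3


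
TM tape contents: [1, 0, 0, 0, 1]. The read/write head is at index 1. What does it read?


Tape: [1, 0, 0, 0, 1]
Positions: 0 1 2 3 4
Values:    1 0 0 0 1
Head at position 1
tape[1] = 0

0


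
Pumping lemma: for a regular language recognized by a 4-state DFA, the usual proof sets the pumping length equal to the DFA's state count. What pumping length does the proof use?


Pumping lemma for regular languages (standard proof):
Take p = |Q|, the number of DFA states.
Any string of length >= |Q| passes through |Q|+1 states while reading its first |Q| symbols,
so by pigeonhole some state repeats, giving the loop that can be pumped.
Here |Q| = 4
Therefore the proof uses p = 4

4


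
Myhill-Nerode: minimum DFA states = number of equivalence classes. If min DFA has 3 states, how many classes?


Myhill-Nerode theorem:
Number of equivalence classes = number of states in minimal DFA
Minimal DFA states = 3
Therefore equivalence classes = 3

3


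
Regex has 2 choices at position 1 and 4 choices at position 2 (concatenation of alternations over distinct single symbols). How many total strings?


First group: 2 alternatives
Second group: 4 alternatives
Concatenation: each choice from group 1 pairs with each from group 2
Total = 2 x 4 = 8

8


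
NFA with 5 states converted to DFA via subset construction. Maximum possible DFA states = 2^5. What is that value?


NFA has 5 states
Subset construction: each DFA state = subset of NFA states
Maximum subsets = 2^5
2^5 = 32

32


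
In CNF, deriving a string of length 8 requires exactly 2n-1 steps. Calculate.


Chomsky Normal Form derivation:
String length n = 8
Each step either:
  - Splits a nonterminal into two (n-1 such steps)
  - Converts a nonterminal to terminal (n such steps)
Total = (n-1) + n = 2n - 1
= 2(8) - 1
= 16 - 1
= 15

15


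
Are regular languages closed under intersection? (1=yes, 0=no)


Regular languages are closed under all standard operations:
- Union: Yes (product construction)
- Intersection: Yes (product construction)
- Complement: Yes (swap accept/reject)
- Concatenation: Yes (NFA construction)
Operation: intersection -> Closed

1


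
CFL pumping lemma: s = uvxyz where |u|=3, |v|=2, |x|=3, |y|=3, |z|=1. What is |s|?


|s| = |u| + |v| + |x| + |y| + |z|
= 3 + 2 + 3 + 3 + 1
= 5 + 3 + 4
= 8 + 4
= 12

12


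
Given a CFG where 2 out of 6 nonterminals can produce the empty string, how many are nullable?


Nonterminals: {S, A, B, C, D, E}
A nonterminal is nullable if it can derive epsilon
Counting nullable nonterminals: 2
Total nullable = 2

2


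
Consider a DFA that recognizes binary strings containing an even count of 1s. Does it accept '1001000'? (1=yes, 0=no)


DFA has 2 states: q_even (start, accept=yes) and q_odd
Processing string '1001000' character by character:
  Position 0: read '1', 1-count=1 -> q_odd
  Position 1: read '0', 1-count=1 -> q_odd (no change)
  Position 2: read '0', 1-count=1 -> q_odd (no change)
  Position 3: read '1', 1-count=2 -> q_even
  Position 4: read '0', 1-count=2 -> q_even (no change)
  Position 5: read '0', 1-count=2 -> q_even (no change)
  Position 6: read '0', 1-count=2 -> q_even (no change)
Final state: q_even, total 1s = 2 (even); the DFA requires an even count -> accept

1


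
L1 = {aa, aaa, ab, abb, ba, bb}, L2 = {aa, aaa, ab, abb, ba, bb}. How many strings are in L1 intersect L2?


L1 = {aa, aaa, ab, abb, ba, bb}
L2 = {aa, aaa, ab, abb, ba, bb}
Checking each string in L1 against L2:
  'aa': in L2? Yes
  'aaa': in L2? Yes
  'ab': in L2? Yes
  'abb': in L2? Yes
  'ba': in L2? Yes
  'bb': in L2? Yes
Intersection = {aa, aaa, ab, abb, ba, bb}
|L1 ∩ L2| = 6

6


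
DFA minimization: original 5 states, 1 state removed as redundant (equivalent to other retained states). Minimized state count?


Original DFA: 5 states
Redundant states removed: 1
Minimized states = original - removed
= 5 - 1
= 4

4


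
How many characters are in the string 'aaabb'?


String: 'aaabb'
Counting characters:
  'a' appears 3 time(s)
  'b' appears 2 time(s)
Total length = 3 + 2 = 5

5


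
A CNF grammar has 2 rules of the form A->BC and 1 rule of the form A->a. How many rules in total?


CNF allows two rule forms:
  A -> BC (binary): 2 rules
  A -> a (terminal): 1 rule
Total = 2 + 1 = 3

3


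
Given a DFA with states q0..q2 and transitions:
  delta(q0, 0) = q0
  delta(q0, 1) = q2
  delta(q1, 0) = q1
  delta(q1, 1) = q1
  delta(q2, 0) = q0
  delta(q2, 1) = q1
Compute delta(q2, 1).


Looking up transition function:
delta(q2, 1) in the table
Row: q2, Column: 1
Result: q1

q1


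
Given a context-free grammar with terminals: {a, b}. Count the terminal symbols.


Terminal symbols: a, b
Counting each: a (#1), b (#2)
Total = 2

2


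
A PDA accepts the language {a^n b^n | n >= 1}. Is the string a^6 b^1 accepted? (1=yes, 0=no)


Language requires equal numbers of a's and b's
PDA pushes for each 'a', pops for each 'b'
Number of a's = 6
Number of b's = 1
6 != 1 -> Reject

0


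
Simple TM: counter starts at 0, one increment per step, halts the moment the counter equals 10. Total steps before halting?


Counter starts at 0. Counting sequence:
  Step 1: counter = 1
  Step 2: counter = 2
  Step 3: counter = 3
  Step 4: counter = 4
  Step 5: counter = 5
  Step 6: counter = 6
  ...
  Step 10: counter = 10
Counter reached 10 -> halt
Total steps = 10

10


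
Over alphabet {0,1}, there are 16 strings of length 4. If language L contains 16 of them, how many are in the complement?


Alphabet: {0,1}
String length: 4
Total strings of length 4 = 2^4 = 16
Strings in L = 16
Complement = total - |L|
= 16 - 16
= 0

0


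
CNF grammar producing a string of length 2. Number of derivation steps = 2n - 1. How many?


Chomsky Normal Form derivation:
String length n = 2
Each step either:
  - Splits a nonterminal into two (n-1 such steps)
  - Converts a nonterminal to terminal (n such steps)
Total = (n-1) + n = 2n - 1
= 2(2) - 1
= 4 - 1
= 3

3


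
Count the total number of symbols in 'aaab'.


String: 'aaab'
Counting characters:
  'a' appears 3 time(s)
  'b' appears 1 time(s)
Total length = 3 + 1 = 4

4


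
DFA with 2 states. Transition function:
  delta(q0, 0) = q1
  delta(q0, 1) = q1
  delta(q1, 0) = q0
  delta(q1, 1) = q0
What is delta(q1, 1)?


Looking up transition function:
delta(q1, 1) in the table
Row: q1, Column: 1
Result: q0

q0


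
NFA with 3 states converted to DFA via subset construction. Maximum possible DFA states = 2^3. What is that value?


NFA has 3 states
Subset construction: each DFA state = subset of NFA states
Maximum subsets = 2^3
2^3 = 8

8


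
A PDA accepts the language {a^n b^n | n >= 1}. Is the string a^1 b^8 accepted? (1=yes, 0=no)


Language requires equal numbers of a's and b's
PDA pushes for each 'a', pops for each 'b'
Number of a's = 1
Number of b's = 8
1 != 8 -> Reject

0


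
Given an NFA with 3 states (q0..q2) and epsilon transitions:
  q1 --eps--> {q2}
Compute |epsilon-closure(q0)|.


Starting from q0
Initialize closure = {q0}
q0 has no outgoing epsilon transitions -> nothing to add
Final closure: {q0}
Size = 1

1


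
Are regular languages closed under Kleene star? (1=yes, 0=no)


Regular languages are closed under:
- Union (DFA product construction)
- Intersection (DFA product construction)
- Complement (swap accept/reject states)
- Concatenation (NFA construction)
- Kleene star (NFA construction)
Kleene star is in this list
Therefore: closed

1


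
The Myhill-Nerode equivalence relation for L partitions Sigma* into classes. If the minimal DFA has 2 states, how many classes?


Myhill-Nerode theorem:
Number of equivalence classes = number of states in minimal DFA
Minimal DFA states = 2
Therefore equivalence classes = 2

2


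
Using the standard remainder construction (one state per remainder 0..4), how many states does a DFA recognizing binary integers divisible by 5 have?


Divisibility by 5 is tracked via the remainder mod 5: 0, 1, ..., 4
The construction assigns one state to each remainder
Number of remainders = 5

5


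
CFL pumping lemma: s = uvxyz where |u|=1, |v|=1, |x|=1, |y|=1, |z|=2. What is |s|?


|s| = |u| + |v| + |x| + |y| + |z|
= 1 + 1 + 1 + 1 + 2
= 2 + 1 + 3
= 3 + 3
= 6

6


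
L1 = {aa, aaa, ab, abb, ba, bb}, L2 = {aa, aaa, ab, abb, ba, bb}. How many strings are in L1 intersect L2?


L1 = {aa, aaa, ab, abb, ba, bb}
L2 = {aa, aaa, ab, abb, ba, bb}
Checking each string in L1 against L2:
  'aa': in L2? Yes
  'aaa': in L2? Yes
  'ab': in L2? Yes
  'abb': in L2? Yes
  'ba': in L2? Yes
  'bb': in L2? Yes
Intersection = {aa, aaa, ab, abb, ba, bb}
|L1 ∩ L2| = 6

6


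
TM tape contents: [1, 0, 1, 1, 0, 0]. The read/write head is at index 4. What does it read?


Tape: [1, 0, 1, 1, 0, 0]
Positions: 0 1 2 3 4 5
Values:    1 0 1 1 0 0
Head at position 4
tape[4] = 0

0


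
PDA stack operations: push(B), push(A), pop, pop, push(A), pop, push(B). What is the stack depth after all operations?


Tracing stack operations:
  push(B) -> stack = [B], depth=1
  push(A) -> stack = [B,A], depth=2
  pop -> removed A, stack = [B], depth=1
  pop -> removed B, stack = [], depth=0
  push(A) -> stack = [A], depth=1
  pop -> removed A, stack = [], depth=0
  push(B) -> stack = [B], depth=1
Final depth = 1

1


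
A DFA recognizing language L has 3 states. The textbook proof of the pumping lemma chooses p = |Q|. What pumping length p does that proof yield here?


Pumping lemma for regular languages (standard proof):
Take p = |Q|, the number of DFA states.
Any string of length >= |Q| passes through |Q|+1 states while reading its first |Q| symbols,
so by pigeonhole some state repeats, giving the loop that can be pumped.
Here |Q| = 3
Therefore the proof uses p = 3

3


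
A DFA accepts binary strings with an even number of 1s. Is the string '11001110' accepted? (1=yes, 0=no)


DFA has 2 states: q_even (start, accept=yes) and q_odd
Processing string '11001110' character by character:
  Position 0: read '1', 1-count=1 -> q_odd
  Position 1: read '1', 1-count=2 -> q_even
  Position 2: read '0', 1-count=2 -> q_even (no change)
  Position 3: read '0', 1-count=2 -> q_even (no change)
  Position 4: read '1', 1-count=3 -> q_odd
  Position 5: read '1', 1-count=4 -> q_even
  Position 6: read '1', 1-count=5 -> q_odd
  Position 7: read '0', 1-count=5 -> q_odd (no change)
Final state: q_odd, total 1s = 5 (odd); the DFA requires an even count -> reject

0


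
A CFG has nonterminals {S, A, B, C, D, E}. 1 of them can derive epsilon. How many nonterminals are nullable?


Nonterminals: {S, A, B, C, D, E}
A nonterminal is nullable if it can derive epsilon
Counting nullable nonterminals: 1
Total nullable = 1

1


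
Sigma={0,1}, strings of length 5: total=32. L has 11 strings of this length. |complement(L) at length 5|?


Alphabet: {0,1}
String length: 5
Total strings of length 5 = 2^5 = 32
Strings in L = 11
Complement = total - |L|
= 32 - 11
= 21

21


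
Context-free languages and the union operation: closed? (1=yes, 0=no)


CFL closure properties:
  Closed under: union, concatenation, Kleene star
  NOT closed under: intersection, complement
Operation 'union' is in closed list -> Yes (closed)

1


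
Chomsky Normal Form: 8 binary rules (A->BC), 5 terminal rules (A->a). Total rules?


CNF allows two rule forms:
  A -> BC (binary): 8 rules
  A -> a (terminal): 5 rules
Total = 8 + 5 = 13

13


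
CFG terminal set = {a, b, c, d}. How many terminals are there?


Terminal symbols: a, b, c, d
Counting each: a (#1), b (#2), c (#3), d (#4)
Total = 4

4


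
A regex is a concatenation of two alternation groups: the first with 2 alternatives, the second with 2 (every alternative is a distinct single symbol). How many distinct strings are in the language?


First group: 2 alternatives
Second group: 2 alternatives
Concatenation: each choice from group 1 pairs with each from group 2
Total = 2 x 2 = 4

4


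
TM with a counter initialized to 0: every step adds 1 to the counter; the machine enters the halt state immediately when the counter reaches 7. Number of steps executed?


Counter starts at 0. Counting sequence:
  Step 1: counter = 1
  Step 2: counter = 2
  Step 3: counter = 3
  Step 4: counter = 4
  Step 5: counter = 5
  Step 6: counter = 6
  Step 7: counter = 7
Counter reached 7 -> halt
Total steps = 7

7


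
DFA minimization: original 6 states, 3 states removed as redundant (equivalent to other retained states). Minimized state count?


Original DFA: 6 states
Redundant states removed: 3
Minimized states = original - removed
= 6 - 3
= 3

3


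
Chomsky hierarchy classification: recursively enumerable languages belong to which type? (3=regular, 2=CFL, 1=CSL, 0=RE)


Chomsky hierarchy levels:
  Type 3: Regular (DFA/NFA/regex)
  Type 2: Context-free (PDA)
  Type 1: Context-sensitive
  Type 0: Recursively enumerable (TM)
'recursively enumerable' corresponds to Type 0

0


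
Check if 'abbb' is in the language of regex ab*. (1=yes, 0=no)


Pattern: ab*
String: 'abbb'
Pattern requires: exactly one 'a' followed by zero or more 'b's
First char is 'a' -> OK
Rest 'bbb': all b's? Yes
Result: 1

1


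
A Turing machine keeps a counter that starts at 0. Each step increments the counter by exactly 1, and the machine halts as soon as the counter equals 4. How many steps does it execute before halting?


Counter starts at 0. Counting sequence:
  Step 1: counter = 1
  Step 2: counter = 2
  Step 3: counter = 3
  Step 4: counter = 4
Counter reached 4 -> halt
Total steps = 4

4


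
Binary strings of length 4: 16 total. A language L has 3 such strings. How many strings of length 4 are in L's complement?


Alphabet: {0,1}
String length: 4
Total strings of length 4 = 2^4 = 16
Strings in L = 3
Complement = total - |L|
= 16 - 3
= 13

13


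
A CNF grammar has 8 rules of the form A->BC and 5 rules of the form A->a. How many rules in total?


CNF allows two rule forms:
  A -> BC (binary): 8 rules
  A -> a (terminal): 5 rules
Total = 8 + 5 = 13

13


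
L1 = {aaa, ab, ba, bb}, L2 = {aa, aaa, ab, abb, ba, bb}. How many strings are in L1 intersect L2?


L1 = {aaa, ab, ba, bb}
L2 = {aa, aaa, ab, abb, ba, bb}
Checking each string in L1 against L2:
  'aaa': in L2? Yes
  'ab': in L2? Yes
  'ba': in L2? Yes
  'bb': in L2? Yes
Intersection = {aaa, ab, ba, bb}
|L1 ∩ L2| = 4

4


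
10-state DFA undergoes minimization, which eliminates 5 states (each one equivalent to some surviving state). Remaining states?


Original DFA: 10 states
Redundant states removed: 5
Minimized states = original - removed
= 10 - 5
= 5

5


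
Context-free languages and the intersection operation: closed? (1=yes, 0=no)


CFL closure properties:
  Closed under: union, concatenation, Kleene star
  NOT closed under: intersection, complement
Operation 'intersection' is in not-closed list -> No (not closed)

0


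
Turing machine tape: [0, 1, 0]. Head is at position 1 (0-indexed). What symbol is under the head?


Tape: [0, 1, 0]
Positions: 0 1 2
Values:    0 1 0
Head at position 1
tape[1] = 1

1


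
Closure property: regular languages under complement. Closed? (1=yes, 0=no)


Regular languages are closed under:
- Union (DFA product construction)
- Intersection (DFA product construction)
- Complement (swap accept/reject states)
- Concatenation (NFA construction)
- Kleene star (NFA construction)
complement is in this list
Therefore: closed

1


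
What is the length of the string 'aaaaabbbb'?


String: 'aaaaabbbb'
Counting characters:
  'a' appears 5 time(s)
  'b' appears 4 time(s)
Total length = 5 + 4 = 9

9


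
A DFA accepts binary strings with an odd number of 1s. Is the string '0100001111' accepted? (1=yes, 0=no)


DFA has 2 states: q_even (start, accept=no) and q_odd
Processing string '0100001111' character by character:
  Position 0: read '0', 1-count=0 -> q_even (no change)
  Position 1: read '1', 1-count=1 -> q_odd
  Position 2: read '0', 1-count=1 -> q_odd (no change)
  Position 3: read '0', 1-count=1 -> q_odd (no change)
  Position 4: read '0', 1-count=1 -> q_odd (no change)
  Position 5: read '0', 1-count=1 -> q_odd (no change)
  Position 6: read '1', 1-count=2 -> q_even
  Position 7: read '1', 1-count=3 -> q_odd
  Position 8: read '1', 1-count=4 -> q_even
  Position 9: read '1', 1-count=5 -> q_odd
Final state: q_odd, total 1s = 5 (odd); the DFA requires an odd count -> accept

1
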